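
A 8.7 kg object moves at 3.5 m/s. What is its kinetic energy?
KE = ½mv² = ½×8.7×3.5² = 53.2875 J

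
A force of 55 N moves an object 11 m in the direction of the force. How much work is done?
W = Fd = 55×11 = 605.0 J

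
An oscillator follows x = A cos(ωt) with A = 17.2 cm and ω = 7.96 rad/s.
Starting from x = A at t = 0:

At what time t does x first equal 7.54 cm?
cos(ωt) = x/A = 7.54/17.2 = 0.4384
ωt = arccos(0.4384) = 1.117 rad
t = 1.117/7.96 = 0.1403 s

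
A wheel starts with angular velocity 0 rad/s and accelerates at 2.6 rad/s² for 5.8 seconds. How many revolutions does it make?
θ = ω₀t + ½αt² = 0×5.8 + ½×2.6×5.8² = 43.73 rad
Revolutions = θ/(2π) = 43.73/(2π) = 6.96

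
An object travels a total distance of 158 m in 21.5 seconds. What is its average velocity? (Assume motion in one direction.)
v_avg = Δd / Δt = 158 / 21.5 = 7.35 m/s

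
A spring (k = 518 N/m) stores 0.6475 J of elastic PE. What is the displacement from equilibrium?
PE = ½kx² → x = √(2PE/k) = √(2×0.6475/518) = 0.05 m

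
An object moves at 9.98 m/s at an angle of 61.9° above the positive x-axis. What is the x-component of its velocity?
vₓ = v cos(θ) = 9.98 × cos(61.9°) = 4.7 m/s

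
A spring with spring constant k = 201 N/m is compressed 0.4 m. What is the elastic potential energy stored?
PE = ½kx² = ½×201×0.4² = 16.08 J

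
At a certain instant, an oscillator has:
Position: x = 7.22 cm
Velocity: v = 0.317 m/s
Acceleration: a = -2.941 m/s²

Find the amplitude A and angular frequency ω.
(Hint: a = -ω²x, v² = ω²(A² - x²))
a = −ω²x → ω = √(|a|/x) = √(2.941/0.0722) = 6.382 rad/s
v² = ω²(A² − x²) → A = √(x² + v²/ω²) = √(0.0722² + 0.317²/6.382²) = 0.08763 m = 8.763 cm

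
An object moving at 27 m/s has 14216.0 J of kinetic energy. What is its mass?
KE = ½mv² → m = 2KE/v² = 2×14216.0/27² = 39.0 kg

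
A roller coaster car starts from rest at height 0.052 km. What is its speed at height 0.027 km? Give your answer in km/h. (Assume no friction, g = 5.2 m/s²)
mgh₁ = ½mv₂² + mgh₂ → v₂ = √(2g(h₁−h₂)) = √(2×5.2×(52−27)) = 16.12 m/s = 58.05 km/h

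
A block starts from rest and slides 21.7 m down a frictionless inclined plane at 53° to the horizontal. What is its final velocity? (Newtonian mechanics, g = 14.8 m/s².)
a = g sin(θ) = 14.8 × sin(53°) = 11.82 m/s²
v = √(2ad) = √(2 × 11.82 × 21.7) = 22.65 m/s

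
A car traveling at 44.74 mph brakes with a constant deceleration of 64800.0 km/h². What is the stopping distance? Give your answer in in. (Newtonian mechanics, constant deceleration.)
d = v₀² / (2a) (with unit conversion) = 1575.0 in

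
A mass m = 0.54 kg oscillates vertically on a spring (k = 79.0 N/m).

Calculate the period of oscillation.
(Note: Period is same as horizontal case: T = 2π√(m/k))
T = 2π√(m/k) = 2π√(0.54/79.0) = 0.5195 s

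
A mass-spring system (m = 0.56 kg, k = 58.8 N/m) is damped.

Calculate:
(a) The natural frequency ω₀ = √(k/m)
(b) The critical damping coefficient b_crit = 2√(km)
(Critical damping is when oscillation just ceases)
ω₀ = √(k/m) = √(58.8/0.56) = 10.25 rad/s
b_crit = 2√(km) = 2√(58.8×0.56) = 11.48 kg/s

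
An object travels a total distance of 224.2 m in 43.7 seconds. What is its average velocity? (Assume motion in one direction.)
v_avg = Δd / Δt = 224.2 / 43.7 = 5.13 m/s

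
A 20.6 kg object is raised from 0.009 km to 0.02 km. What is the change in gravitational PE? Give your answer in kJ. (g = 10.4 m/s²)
ΔPE = mg(h₂ − h₁) = 20.6 kg × 10.4 m/s² × (20 − 9) m = 2357 J = 2.357 kJ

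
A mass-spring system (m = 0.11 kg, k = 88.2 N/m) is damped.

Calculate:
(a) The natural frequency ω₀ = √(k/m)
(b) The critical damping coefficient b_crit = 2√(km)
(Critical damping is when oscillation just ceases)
ω₀ = √(k/m) = √(88.2/0.11) = 28.32 rad/s
b_crit = 2√(km) = 2√(88.2×0.11) = 6.23 kg/s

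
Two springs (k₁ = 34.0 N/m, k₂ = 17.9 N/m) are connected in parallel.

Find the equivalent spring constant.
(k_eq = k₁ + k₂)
k_eq = k₁ + k₂ = 34.0 + 17.9 = 51.9 N/m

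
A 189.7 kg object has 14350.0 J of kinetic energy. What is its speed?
KE = ½mv² → v = √(2KE/m) = √(2×14350.0/189.7) = 12.3 m/s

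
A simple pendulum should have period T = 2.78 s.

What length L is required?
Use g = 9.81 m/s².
T = 2π√(L/g) → L = g(T/2π)² = 9.81×(2.78/2π)² = 1.92 m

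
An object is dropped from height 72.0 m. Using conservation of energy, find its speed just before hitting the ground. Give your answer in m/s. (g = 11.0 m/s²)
mgh = ½mv² → v = √(2gh) = √(2×11.0×72) = 39.8 m/s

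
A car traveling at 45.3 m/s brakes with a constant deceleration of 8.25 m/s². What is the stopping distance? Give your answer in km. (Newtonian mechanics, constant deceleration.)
d = v₀² / (2a) (with unit conversion) = 0.1244 km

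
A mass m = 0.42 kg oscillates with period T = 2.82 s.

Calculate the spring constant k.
T = 2π√(m/k) → k = m(2π/T)² = 0.42×(2π/2.82)² = 2.085 N/m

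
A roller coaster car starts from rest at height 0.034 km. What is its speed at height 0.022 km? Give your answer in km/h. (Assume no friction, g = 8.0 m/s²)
mgh₁ = ½mv₂² + mgh₂ → v₂ = √(2g(h₁−h₂)) = √(2×8.0×(34−22)) = 13.86 m/s = 49.88 km/h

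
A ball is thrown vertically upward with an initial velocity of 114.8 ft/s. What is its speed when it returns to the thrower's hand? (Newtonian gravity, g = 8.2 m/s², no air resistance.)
By conservation of energy, the ball returns at the same speed = 114.8 ft/s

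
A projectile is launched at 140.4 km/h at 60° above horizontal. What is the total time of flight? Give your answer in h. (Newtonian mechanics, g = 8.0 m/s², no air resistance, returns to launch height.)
T = 2v₀sin(θ)/g (with unit conversion) = 0.002345 h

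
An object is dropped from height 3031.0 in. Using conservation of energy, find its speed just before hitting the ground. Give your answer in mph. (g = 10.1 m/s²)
mgh = ½mv² → v = √(2gh) = √(2×10.1×76.99) = 39.44 m/s = 88.21 mph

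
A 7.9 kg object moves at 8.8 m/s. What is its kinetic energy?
KE = ½mv² = ½×7.9×8.8² = 305.888 J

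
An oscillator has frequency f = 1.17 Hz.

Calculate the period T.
T = 1/f = 1/1.17 = 0.8547 s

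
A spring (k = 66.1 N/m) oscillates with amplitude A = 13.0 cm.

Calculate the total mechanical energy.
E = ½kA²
E = ½kA² = ½×66.1×(0.13)² = 0.5585 J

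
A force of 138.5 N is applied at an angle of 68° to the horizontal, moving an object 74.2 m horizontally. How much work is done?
W = Fd cosθ = 138.5×74.2×cos(68°) = 3849.7 J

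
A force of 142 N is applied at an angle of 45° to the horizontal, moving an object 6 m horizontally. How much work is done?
W = Fd cosθ = 142×6×cos(45°) = 602.45 J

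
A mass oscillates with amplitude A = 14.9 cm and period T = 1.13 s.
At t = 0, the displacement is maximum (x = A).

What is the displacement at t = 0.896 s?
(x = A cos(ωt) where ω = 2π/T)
ω = 2π/T = 2π/1.13 = 5.56 rad/s
x = A cos(ωt) = 14.9×cos(5.56×0.896) = 3.97 cm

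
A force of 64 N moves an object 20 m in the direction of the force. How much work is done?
W = Fd = 64×20 = 1280.0 J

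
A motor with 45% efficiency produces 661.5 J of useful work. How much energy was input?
W_in = W_out/η = 661.5/0.45 = 1470.0 J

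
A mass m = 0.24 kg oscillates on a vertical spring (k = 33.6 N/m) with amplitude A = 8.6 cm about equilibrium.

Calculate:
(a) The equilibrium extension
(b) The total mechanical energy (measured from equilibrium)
x_eq = mg/k = 0.24×9.81/33.6 = 0.07007 m = 7.007 cm
E = ½kA² = ½×33.6×(0.086)² = 0.1243 J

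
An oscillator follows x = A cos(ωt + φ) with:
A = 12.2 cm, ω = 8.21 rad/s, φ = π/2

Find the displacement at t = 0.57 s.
x = A cos(ωt + φ) = 12.2×cos(8.21×0.57 + π/2) = 12.19 cm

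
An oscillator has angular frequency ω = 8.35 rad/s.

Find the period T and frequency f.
T = 2π/ω = 2π/8.35 = 0.7525 s; f = ω/2π = 1.329 Hz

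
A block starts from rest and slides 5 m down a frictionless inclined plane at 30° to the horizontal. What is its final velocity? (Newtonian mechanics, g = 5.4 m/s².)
a = g sin(θ) = 5.4 × sin(30°) = 2.7 m/s²
v = √(2ad) = √(2 × 2.7 × 5) = 5.2 m/s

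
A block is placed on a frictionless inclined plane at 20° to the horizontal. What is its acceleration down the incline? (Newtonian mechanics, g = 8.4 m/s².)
a = g sin(θ) = 8.4 × sin(20°) = 8.4 × 0.342 = 2.87 m/s²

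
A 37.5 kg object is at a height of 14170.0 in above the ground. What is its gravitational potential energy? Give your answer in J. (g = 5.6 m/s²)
PE = mgh = 37.5 kg × 5.6 m/s² × 359.9 m = 7.558e+04 J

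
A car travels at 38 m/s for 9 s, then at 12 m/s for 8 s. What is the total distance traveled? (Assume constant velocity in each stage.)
d₁ = v₁t₁ = 38 × 9 = 342 m
d₂ = v₂t₂ = 12 × 8 = 96 m
d_total = 342 + 96 = 438 m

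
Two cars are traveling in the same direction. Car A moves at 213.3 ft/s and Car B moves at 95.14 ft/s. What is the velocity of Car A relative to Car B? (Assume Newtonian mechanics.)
v_rel = v_A - v_B = 213.3 - 95.14 = 118.2 ft/s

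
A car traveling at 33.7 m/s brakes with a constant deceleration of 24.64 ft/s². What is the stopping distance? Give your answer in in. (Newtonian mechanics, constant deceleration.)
d = v₀² / (2a) (with unit conversion) = 2977.0 in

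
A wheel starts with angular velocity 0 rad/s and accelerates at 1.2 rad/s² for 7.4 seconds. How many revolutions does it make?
θ = ω₀t + ½αt² = 0×7.4 + ½×1.2×7.4² = 32.86 rad
Revolutions = θ/(2π) = 32.86/(2π) = 5.23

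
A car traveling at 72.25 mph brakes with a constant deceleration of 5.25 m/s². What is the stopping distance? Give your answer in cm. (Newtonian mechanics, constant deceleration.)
d = v₀² / (2a) (with unit conversion) = 9935.0 cm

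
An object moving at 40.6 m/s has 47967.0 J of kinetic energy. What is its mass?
KE = ½mv² → m = 2KE/v² = 2×47967.0/40.6² = 58.2 kg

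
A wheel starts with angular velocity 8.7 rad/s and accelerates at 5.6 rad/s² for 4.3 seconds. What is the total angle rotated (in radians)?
θ = ω₀t + ½αt² = 8.7×4.3 + ½×5.6×4.3² = 89.18 rad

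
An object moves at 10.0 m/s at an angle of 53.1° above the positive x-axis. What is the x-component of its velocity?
vₓ = v cos(θ) = 10.0 × cos(53.1°) = 6.0 m/s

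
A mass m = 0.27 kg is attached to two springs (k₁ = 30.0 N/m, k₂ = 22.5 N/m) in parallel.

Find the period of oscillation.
k_eq = k₁+k₂ = 52.5 N/m
T = 2π√(m/k_eq) = 2π√(0.27/52.5) = 0.4506 s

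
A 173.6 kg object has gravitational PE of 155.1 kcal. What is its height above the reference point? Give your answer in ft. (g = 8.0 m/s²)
PE = mgh → h = PE/(mg) = 6.489e+05 J / (173.6 kg × 8.0 m/s²) = 467.3 m = 1533.0 ft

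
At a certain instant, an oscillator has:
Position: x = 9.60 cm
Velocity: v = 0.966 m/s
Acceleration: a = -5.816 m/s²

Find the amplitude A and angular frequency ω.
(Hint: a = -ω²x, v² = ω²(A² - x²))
a = −ω²x → ω = √(|a|/x) = √(5.816/0.096) = 7.784 rad/s
v² = ω²(A² − x²) → A = √(x² + v²/ω²) = √(0.096² + 0.966²/7.784²) = 0.1569 m = 15.69 cm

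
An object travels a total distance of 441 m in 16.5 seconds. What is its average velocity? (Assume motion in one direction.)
v_avg = Δd / Δt = 441 / 16.5 = 26.73 m/s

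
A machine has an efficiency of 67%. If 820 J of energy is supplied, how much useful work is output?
W_out = η × W_in = 0.67 × 820 = 549.4 J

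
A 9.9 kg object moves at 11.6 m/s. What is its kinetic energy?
KE = ½mv² = ½×9.9×11.6² = 666.072 J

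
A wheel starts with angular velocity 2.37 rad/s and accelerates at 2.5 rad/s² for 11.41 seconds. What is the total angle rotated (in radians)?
θ = ω₀t + ½αt² = 2.37×11.41 + ½×2.5×11.41² = 189.78 rad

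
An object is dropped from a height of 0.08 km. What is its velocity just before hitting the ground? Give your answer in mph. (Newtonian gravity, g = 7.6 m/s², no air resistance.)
v = √(2gh) (with unit conversion) = 78.0 mph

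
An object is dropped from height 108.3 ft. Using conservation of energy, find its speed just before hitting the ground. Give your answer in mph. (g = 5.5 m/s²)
mgh = ½mv² → v = √(2gh) = √(2×5.5×33.01) = 19.06 m/s = 42.63 mph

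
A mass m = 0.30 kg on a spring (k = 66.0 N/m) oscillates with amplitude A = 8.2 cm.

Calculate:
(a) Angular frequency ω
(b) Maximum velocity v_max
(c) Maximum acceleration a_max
ω = √(k/m) = √(66.0/0.3) = 14.83 rad/s
v_max = ωA = 14.83×0.082 = 1.216 m/s
a_max = ω²A = 14.83²×0.082 = 18.04 m/s²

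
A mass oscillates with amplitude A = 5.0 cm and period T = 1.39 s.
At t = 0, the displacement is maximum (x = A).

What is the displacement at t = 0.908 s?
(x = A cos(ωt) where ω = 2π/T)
ω = 2π/T = 2π/1.39 = 4.52 rad/s
x = A cos(ωt) = 5.0×cos(4.52×0.908) = -2.856 cm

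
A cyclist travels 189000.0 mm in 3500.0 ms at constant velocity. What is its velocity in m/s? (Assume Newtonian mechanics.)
v = d/t (with unit conversion) = 54.0 m/s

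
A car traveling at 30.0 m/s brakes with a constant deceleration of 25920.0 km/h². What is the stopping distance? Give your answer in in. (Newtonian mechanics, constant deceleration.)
d = v₀² / (2a) (with unit conversion) = 8858.0 in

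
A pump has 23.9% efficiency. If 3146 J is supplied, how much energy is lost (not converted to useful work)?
W_out = η × W_in = 0.239×3146 = 751.89 J
W_lost = W_in − W_out = 3146 − 751.89 = 2394.1 J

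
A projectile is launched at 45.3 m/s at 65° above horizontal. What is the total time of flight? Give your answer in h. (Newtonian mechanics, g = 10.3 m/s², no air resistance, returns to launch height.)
T = 2v₀sin(θ)/g (with unit conversion) = 0.002214 h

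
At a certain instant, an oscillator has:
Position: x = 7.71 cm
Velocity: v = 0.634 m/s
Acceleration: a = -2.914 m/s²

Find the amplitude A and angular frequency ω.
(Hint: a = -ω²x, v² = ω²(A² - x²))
a = −ω²x → ω = √(|a|/x) = √(2.914/0.0771) = 6.148 rad/s
v² = ω²(A² − x²) → A = √(x² + v²/ω²) = √(0.0771² + 0.634²/6.148²) = 0.1288 m = 12.88 cm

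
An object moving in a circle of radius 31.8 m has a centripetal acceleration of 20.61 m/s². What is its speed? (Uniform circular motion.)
v = √(a_c × r) = √(20.61 × 31.8) = 25.6 m/s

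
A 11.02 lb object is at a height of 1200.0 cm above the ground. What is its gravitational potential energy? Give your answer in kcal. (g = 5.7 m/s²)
PE = mgh = 4.999 kg × 5.7 m/s² × 12 m = 341.9 J = 0.08172 kcal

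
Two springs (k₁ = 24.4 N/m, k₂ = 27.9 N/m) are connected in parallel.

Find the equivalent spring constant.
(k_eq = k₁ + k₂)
k_eq = k₁ + k₂ = 24.4 + 27.9 = 52.3 N/m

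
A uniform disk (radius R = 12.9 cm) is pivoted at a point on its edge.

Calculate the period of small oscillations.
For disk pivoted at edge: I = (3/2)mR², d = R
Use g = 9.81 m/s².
I/m = (3/2)R² = 0.02496 m²; d = R = 0.129 m
T = 2π√((3/2)R²/(gR)) = 2π√(3R/(2g)) = 0.8824 s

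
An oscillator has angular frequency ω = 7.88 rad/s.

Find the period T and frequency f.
T = 2π/ω = 2π/7.88 = 0.7974 s; f = ω/2π = 1.254 Hz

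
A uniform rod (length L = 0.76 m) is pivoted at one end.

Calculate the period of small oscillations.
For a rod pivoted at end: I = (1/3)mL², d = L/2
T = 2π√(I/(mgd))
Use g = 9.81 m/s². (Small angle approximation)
I/m = (1/3)L² = 0.1925 m²; d = L/2 = 0.38 m
T = 2π√(I/(mgd)) = 2π√(0.1925/(9.81×0.38)) = 1.428 s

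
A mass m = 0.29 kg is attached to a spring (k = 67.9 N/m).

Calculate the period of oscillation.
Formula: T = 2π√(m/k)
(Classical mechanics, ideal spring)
T = 2π√(m/k) = 2π√(0.29/67.9) = 0.4106 s; f = 1/T = 2.435 Hz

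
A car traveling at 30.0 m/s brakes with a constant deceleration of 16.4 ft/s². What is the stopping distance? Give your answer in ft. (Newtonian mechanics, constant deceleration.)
d = v₀² / (2a) (with unit conversion) = 295.4 ft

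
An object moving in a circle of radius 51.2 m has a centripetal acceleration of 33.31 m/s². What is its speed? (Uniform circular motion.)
v = √(a_c × r) = √(33.31 × 51.2) = 41.3 m/s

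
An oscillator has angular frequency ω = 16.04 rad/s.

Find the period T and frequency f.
T = 2π/ω = 2π/16.04 = 0.3917 s; f = ω/2π = 2.553 Hz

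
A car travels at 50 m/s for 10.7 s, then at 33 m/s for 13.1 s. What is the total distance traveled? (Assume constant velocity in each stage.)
d₁ = v₁t₁ = 50 × 10.7 = 535 m
d₂ = v₂t₂ = 33 × 13.1 = 432.3 m
d_total = 535 + 432.3 = 967.3 m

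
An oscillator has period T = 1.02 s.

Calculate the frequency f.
f = 1/T = 1/1.02 = 0.9804 Hz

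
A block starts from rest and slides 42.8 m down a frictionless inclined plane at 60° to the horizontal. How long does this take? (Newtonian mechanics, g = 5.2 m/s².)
a = g sin(θ) = 5.2 × sin(60°) = 4.5 m/s²
t = √(2d/a) = √(2 × 42.8 / 4.5) = 4.36 s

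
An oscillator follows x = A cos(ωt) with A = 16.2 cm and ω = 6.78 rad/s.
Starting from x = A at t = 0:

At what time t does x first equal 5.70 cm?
cos(ωt) = x/A = 5.7/16.2 = 0.3519
ωt = arccos(0.3519) = 1.211 rad
t = 1.211/6.78 = 0.1787 s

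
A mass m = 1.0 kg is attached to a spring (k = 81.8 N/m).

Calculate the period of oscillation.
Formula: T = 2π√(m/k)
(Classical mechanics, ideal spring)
T = 2π√(m/k) = 2π√(1.0/81.8) = 0.6947 s; f = 1/T = 1.439 Hz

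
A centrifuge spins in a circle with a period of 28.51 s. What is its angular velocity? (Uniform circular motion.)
ω = 2π/T = 2π/28.51 = 0.2204 rad/s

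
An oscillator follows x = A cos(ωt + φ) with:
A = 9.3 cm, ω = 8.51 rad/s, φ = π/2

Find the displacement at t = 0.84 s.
x = A cos(ωt + φ) = 9.3×cos(8.51×0.84 + π/2) = -7.079 cm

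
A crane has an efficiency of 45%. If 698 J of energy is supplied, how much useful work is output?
W_out = η × W_in = 0.45 × 698 = 314.1 J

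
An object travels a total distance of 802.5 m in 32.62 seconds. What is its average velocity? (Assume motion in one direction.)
v_avg = Δd / Δt = 802.5 / 32.62 = 24.6 m/s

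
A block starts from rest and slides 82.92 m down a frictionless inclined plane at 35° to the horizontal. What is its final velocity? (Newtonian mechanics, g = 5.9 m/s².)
a = g sin(θ) = 5.9 × sin(35°) = 3.38 m/s²
v = √(2ad) = √(2 × 3.38 × 82.92) = 23.69 m/s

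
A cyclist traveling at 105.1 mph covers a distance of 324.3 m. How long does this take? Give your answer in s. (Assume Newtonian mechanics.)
t = d/v (with unit conversion) = 6.902 s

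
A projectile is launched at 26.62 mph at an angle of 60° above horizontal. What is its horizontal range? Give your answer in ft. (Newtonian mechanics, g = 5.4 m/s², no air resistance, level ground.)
R = v₀² sin(2θ) / g (with unit conversion) = 74.51 ft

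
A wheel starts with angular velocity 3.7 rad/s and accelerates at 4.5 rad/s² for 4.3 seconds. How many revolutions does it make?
θ = ω₀t + ½αt² = 3.7×4.3 + ½×4.5×4.3² = 57.51 rad
Revolutions = θ/(2π) = 57.51/(2π) = 9.15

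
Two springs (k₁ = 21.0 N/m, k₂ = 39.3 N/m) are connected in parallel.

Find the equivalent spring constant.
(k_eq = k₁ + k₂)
k_eq = k₁ + k₂ = 21.0 + 39.3 = 60.3 N/m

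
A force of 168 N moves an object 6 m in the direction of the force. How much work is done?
W = Fd = 168×6 = 1008.0 J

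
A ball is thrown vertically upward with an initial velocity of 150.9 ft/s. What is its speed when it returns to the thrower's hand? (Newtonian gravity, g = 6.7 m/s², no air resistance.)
By conservation of energy, the ball returns at the same speed = 150.9 ft/s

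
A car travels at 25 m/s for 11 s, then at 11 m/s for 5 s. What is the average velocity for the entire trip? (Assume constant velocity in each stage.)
d₁ = v₁t₁ = 25 × 11 = 275 m
d₂ = v₂t₂ = 11 × 5 = 55 m
d_total = 330 m, t_total = 16 s
v_avg = d_total/t_total = 330/16 = 20.62 m/s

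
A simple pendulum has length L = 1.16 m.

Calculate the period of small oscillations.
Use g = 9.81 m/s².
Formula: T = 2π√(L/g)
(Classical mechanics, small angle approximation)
T = 2π√(L/g) = 2π√(1.16/9.81) = 2.161 s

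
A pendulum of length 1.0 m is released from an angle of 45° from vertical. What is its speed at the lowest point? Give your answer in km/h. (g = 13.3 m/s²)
h = L(1 − cosθ) = 1.0×(1 − cos45°) = 0.2929 m
v = √(2gh) = √(2×13.3×0.2929) = 2.791 m/s = 10.05 km/h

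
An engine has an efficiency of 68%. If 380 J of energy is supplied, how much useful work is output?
W_out = η × W_in = 0.68 × 380 = 258.4 J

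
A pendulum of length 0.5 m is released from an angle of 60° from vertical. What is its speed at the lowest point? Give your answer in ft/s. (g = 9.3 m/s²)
h = L(1 − cosθ) = 0.5×(1 − cos60°) = 0.25 m
v = √(2gh) = √(2×9.3×0.25) = 2.156 m/s = 7.075 ft/s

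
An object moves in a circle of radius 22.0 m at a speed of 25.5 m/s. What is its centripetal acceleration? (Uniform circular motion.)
a_c = v²/r = 25.5²/22.0 = 650.25/22.0 = 29.56 m/s²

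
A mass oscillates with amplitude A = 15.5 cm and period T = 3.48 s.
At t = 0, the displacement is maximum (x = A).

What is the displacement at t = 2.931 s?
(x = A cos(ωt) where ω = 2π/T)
ω = 2π/T = 2π/3.48 = 1.806 rad/s
x = A cos(ωt) = 15.5×cos(1.806×2.931) = 8.489 cm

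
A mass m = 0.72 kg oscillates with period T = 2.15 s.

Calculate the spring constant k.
T = 2π√(m/k) → k = m(2π/T)² = 0.72×(2π/2.15)² = 6.149 N/m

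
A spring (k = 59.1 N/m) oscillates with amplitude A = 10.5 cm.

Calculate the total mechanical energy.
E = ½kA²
E = ½kA² = ½×59.1×(0.105)² = 0.3258 J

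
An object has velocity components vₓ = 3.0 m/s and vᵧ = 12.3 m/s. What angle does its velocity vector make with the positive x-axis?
θ = arctan(vᵧ/vₓ) = arctan(12.3/3.0) = 76.29°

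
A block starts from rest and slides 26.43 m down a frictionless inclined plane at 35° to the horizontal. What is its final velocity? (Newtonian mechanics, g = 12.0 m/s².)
a = g sin(θ) = 12.0 × sin(35°) = 6.88 m/s²
v = √(2ad) = √(2 × 6.88 × 26.43) = 19.07 m/s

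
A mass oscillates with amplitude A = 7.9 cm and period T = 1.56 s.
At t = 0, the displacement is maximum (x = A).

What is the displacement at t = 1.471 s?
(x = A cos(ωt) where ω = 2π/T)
ω = 2π/T = 2π/1.56 = 4.028 rad/s
x = A cos(ωt) = 7.9×cos(4.028×1.471) = 7.398 cm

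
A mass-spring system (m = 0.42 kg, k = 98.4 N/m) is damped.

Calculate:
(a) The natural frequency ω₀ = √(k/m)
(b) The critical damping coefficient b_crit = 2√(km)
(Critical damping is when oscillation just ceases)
ω₀ = √(k/m) = √(98.4/0.42) = 15.31 rad/s
b_crit = 2√(km) = 2√(98.4×0.42) = 12.86 kg/s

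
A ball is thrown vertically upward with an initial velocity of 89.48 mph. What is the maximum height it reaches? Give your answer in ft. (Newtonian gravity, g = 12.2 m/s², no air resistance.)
h_max = v₀²/(2g) (with unit conversion) = 215.1 ft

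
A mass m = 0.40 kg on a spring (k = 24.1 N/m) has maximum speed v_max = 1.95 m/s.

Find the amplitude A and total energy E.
½mv²_max = ½kA² → A = v_max√(m/k) = 1.95×√(0.4/24.1) = 0.2512 m = 25.12 cm
E = ½mv²_max = ½×0.4×1.95² = 0.7605 J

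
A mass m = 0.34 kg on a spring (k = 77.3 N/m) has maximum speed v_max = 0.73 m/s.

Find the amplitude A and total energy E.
½mv²_max = ½kA² → A = v_max√(m/k) = 0.73×√(0.34/77.3) = 0.04841 m = 4.841 cm
E = ½mv²_max = ½×0.34×0.73² = 0.09059 J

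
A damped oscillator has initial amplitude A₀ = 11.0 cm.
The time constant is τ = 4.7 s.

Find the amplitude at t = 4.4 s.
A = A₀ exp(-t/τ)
A = A₀ exp(−t/τ) = 11.0×exp(−4.4/4.7) = 4.313 cm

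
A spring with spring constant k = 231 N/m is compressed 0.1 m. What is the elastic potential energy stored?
PE = ½kx² = ½×231×0.1² = 1.155 J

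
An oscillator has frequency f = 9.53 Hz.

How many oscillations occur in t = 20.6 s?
n = f×t = 9.53×20.6 = 196.3 oscillations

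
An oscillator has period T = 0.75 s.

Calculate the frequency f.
f = 1/T = 1/0.75 = 1.333 Hz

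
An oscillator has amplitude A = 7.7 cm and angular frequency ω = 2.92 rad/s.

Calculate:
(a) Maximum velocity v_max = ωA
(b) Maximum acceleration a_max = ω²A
v_max = ωA = 2.92×0.077 = 0.2248 m/s
a_max = ω²A = 2.92²×0.077 = 0.6565 m/s²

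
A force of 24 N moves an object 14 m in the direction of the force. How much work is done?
W = Fd = 24×14 = 336.0 J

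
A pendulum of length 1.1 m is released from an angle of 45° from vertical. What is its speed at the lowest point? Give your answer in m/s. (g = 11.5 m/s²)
h = L(1 − cosθ) = 1.1×(1 − cos45°) = 0.3222 m
v = √(2gh) = √(2×11.5×0.3222) = 2.722 m/s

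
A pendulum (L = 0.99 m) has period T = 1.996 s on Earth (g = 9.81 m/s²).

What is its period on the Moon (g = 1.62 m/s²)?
T = 2π√(L/g), so T_moon/T_earth = √(g_earth/g_moon)
T_moon = 2π√(0.99/1.62) = 4.912 s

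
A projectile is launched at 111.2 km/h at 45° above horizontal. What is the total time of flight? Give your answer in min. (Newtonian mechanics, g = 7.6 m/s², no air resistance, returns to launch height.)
T = 2v₀sin(θ)/g (with unit conversion) = 0.0958 min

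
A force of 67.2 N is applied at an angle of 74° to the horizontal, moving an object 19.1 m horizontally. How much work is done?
W = Fd cosθ = 67.2×19.1×cos(74°) = 353.79 J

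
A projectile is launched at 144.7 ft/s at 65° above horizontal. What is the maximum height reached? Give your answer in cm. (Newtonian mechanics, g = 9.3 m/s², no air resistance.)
H = v₀²sin²(θ)/(2g) (with unit conversion) = 8590.0 cm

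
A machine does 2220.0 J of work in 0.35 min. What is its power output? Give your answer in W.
P = W/t = 2220 J / 21 s = 105.7 W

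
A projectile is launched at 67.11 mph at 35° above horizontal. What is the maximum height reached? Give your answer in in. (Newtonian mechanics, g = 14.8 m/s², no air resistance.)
H = v₀²sin²(θ)/(2g) (with unit conversion) = 393.8 in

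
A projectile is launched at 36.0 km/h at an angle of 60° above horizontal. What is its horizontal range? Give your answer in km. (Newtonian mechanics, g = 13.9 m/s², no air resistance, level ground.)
R = v₀² sin(2θ) / g (with unit conversion) = 0.00623 km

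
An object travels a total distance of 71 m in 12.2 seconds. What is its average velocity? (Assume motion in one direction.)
v_avg = Δd / Δt = 71 / 12.2 = 5.82 m/s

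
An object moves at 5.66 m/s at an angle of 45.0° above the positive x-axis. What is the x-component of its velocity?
vₓ = v cos(θ) = 5.66 × cos(45.0°) = 4.0 m/s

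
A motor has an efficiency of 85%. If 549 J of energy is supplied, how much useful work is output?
W_out = η × W_in = 0.85 × 549 = 466.65 J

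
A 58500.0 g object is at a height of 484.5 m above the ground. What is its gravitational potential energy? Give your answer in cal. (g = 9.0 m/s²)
PE = mgh = 58.5 kg × 9.0 m/s² × 484.5 m = 2.551e+05 J = 60970.0 cal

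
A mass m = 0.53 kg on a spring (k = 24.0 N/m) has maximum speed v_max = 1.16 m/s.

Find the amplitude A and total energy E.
½mv²_max = ½kA² → A = v_max√(m/k) = 1.16×√(0.53/24.0) = 0.1724 m = 17.24 cm
E = ½mv²_max = ½×0.53×1.16² = 0.3566 J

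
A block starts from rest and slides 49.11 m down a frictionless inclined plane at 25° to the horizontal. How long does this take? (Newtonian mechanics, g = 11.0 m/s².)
a = g sin(θ) = 11.0 × sin(25°) = 4.65 m/s²
t = √(2d/a) = √(2 × 49.11 / 4.65) = 4.6 s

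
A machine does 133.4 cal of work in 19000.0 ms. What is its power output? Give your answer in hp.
P = W/t = 558.1 J / 19 s = 29.38 W = 0.03939 hp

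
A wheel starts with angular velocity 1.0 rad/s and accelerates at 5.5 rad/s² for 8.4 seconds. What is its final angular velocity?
ω = ω₀ + αt = 1.0 + 5.5 × 8.4 = 47.2 rad/s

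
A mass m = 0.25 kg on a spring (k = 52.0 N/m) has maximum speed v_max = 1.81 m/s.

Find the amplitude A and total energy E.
½mv²_max = ½kA² → A = v_max√(m/k) = 1.81×√(0.25/52.0) = 0.1255 m = 12.55 cm
E = ½mv²_max = ½×0.25×1.81² = 0.4095 J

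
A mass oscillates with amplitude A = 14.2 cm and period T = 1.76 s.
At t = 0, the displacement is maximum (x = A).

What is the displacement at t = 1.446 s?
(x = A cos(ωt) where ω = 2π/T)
ω = 2π/T = 2π/1.76 = 3.57 rad/s
x = A cos(ωt) = 14.2×cos(3.57×1.446) = 6.174 cm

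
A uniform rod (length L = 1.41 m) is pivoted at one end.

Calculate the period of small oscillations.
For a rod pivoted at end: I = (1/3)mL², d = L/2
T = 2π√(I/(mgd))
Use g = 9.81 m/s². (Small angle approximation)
I/m = (1/3)L² = 0.6627 m²; d = L/2 = 0.705 m
T = 2π√(I/(mgd)) = 2π√(0.6627/(9.81×0.705)) = 1.945 s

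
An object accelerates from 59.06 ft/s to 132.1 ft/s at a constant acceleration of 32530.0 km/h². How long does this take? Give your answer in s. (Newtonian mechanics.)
t = (v - v₀)/a (with unit conversion) = 8.869 s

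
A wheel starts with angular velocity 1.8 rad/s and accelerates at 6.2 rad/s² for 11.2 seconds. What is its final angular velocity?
ω = ω₀ + αt = 1.8 + 6.2 × 11.2 = 71.24 rad/s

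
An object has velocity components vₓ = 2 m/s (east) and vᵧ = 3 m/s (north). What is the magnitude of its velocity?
|v| = √(vₓ² + vᵧ²) = √(2² + 3²) = √(13) = 3.61 m/s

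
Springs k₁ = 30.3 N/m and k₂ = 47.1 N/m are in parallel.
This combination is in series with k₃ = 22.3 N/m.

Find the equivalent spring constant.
k₁₂ = k₁ + k₂ = 77.4 N/m (parallel)
1/k_eq = 1/k₁₂ + 1/k₃ → k_eq = 17.31 N/m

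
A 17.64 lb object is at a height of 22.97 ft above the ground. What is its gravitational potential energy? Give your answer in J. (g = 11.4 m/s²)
PE = mgh = 8.001 kg × 11.4 m/s² × 7.001 m = 638.6 J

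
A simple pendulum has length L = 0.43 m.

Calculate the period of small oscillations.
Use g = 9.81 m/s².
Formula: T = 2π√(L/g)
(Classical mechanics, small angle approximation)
T = 2π√(L/g) = 2π√(0.43/9.81) = 1.315 s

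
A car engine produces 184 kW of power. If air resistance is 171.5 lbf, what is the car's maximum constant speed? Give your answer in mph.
P = Fv → v = P/F = 184000 W / 762.9 N = 241.2 m/s = 539.5 mph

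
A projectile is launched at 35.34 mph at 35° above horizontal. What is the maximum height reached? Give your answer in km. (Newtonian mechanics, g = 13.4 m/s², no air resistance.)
H = v₀²sin²(θ)/(2g) (with unit conversion) = 0.003064 km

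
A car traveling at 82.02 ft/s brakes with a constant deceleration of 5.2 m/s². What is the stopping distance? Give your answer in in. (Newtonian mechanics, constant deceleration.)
d = v₀² / (2a) (with unit conversion) = 2366.0 in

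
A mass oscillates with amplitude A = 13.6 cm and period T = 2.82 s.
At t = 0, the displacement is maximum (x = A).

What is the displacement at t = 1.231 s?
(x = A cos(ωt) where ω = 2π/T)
ω = 2π/T = 2π/2.82 = 2.228 rad/s
x = A cos(ωt) = 13.6×cos(2.228×1.231) = -12.53 cm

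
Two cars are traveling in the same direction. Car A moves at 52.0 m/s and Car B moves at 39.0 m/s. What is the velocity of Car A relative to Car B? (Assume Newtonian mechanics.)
v_rel = v_A - v_B = 52.0 - 39.0 = 13.0 m/s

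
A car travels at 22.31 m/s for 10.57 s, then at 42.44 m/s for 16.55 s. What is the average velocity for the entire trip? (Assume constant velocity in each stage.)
d₁ = v₁t₁ = 22.31 × 10.57 = 235.817 m
d₂ = v₂t₂ = 42.44 × 16.55 = 702.382 m
d_total = 938.2 m, t_total = 27.12 s
v_avg = d_total/t_total = 938.2/27.12 = 34.59 m/s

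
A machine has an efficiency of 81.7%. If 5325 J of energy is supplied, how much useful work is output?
W_out = η × W_in = 0.817 × 5325 = 4350.5 J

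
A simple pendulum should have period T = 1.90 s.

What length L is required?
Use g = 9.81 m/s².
T = 2π√(L/g) → L = g(T/2π)² = 9.81×(1.9/2π)² = 0.897 m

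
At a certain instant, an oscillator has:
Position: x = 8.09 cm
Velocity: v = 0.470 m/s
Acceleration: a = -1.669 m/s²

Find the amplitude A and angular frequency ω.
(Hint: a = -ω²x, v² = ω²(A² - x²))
a = −ω²x → ω = √(|a|/x) = √(1.669/0.0809) = 4.542 rad/s
v² = ω²(A² − x²) → A = √(x² + v²/ω²) = √(0.0809² + 0.47²/4.542²) = 0.1313 m = 13.13 cm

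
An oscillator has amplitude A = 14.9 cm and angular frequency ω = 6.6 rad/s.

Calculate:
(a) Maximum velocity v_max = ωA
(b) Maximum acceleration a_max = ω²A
v_max = ωA = 6.6×0.149 = 0.9834 m/s
a_max = ω²A = 6.6²×0.149 = 6.49 m/s²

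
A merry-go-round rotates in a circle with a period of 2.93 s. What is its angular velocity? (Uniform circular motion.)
ω = 2π/T = 2π/2.93 = 2.1444 rad/s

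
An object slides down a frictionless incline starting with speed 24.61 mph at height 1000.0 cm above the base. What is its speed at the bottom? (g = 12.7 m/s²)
½mv₀² + mgh = ½mv² → v = √(v₀² + 2gh) = √(11² + 2×12.7×10) = 19.37 m/s = 43.32 mph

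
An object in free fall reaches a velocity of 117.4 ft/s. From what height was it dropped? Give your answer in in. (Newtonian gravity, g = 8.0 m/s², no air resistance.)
h = v²/(2g) (with unit conversion) = 3151.0 in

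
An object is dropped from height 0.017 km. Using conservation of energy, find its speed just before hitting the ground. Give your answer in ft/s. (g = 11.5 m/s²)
mgh = ½mv² → v = √(2gh) = √(2×11.5×17) = 19.77 m/s = 64.87 ft/s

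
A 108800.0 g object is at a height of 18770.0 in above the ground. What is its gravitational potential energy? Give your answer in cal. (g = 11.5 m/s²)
PE = mgh = 108.8 kg × 11.5 m/s² × 476.8 m = 5.965e+05 J = 142600.0 cal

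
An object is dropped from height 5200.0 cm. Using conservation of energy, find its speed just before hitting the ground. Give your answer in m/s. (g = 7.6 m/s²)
mgh = ½mv² → v = √(2gh) = √(2×7.6×52) = 28.11 m/s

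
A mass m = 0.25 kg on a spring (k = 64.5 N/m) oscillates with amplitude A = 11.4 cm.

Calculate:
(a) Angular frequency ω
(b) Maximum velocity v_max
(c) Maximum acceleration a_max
ω = √(k/m) = √(64.5/0.25) = 16.06 rad/s
v_max = ωA = 16.06×0.114 = 1.831 m/s
a_max = ω²A = 16.06²×0.114 = 29.41 m/s²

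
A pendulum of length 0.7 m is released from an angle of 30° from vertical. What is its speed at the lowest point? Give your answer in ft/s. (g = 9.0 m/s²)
h = L(1 − cosθ) = 0.7×(1 − cos30°) = 0.09378 m
v = √(2gh) = √(2×9.0×0.09378) = 1.299 m/s = 4.263 ft/s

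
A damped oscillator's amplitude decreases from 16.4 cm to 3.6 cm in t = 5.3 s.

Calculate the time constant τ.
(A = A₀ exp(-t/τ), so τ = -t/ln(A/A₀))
A/A₀ = 3.6/16.4 = 0.2195; ln(A/A₀) = -1.516
τ = −t/ln(A/A₀) = −5.3/-1.516 = 3.495 s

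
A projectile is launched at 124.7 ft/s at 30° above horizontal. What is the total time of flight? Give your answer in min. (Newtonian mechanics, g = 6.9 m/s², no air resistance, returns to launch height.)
T = 2v₀sin(θ)/g (with unit conversion) = 0.09181 min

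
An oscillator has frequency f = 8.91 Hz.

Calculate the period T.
T = 1/f = 1/8.91 = 0.1122 s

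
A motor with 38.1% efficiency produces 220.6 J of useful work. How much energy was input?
W_in = W_out/η = 220.6/0.381 = 579.0 J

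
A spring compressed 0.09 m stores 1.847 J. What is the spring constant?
PE = ½kx² → k = 2PE/x² = 2×1.847/0.09² = 456.0 N/m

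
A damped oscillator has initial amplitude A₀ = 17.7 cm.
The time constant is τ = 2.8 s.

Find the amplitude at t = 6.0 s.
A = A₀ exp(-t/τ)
A = A₀ exp(−t/τ) = 17.7×exp(−6.0/2.8) = 2.077 cm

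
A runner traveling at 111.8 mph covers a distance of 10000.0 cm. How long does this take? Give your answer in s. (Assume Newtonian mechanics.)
t = d/v (with unit conversion) = 2.001 s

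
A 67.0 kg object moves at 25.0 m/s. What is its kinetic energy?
KE = ½mv² = ½×67.0×25.0² = 20937.5 J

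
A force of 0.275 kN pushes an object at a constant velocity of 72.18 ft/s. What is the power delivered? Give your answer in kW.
P = Fv = 275 N × 22 m/s = 6050 W = 6.05 kW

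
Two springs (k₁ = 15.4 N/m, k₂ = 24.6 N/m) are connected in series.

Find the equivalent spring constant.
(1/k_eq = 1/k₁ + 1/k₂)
1/k_eq = 1/15.4 + 1/24.6 = 0.10559; k_eq = 9.471 N/m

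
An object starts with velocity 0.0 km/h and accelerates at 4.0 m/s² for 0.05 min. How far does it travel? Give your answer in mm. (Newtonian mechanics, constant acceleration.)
d = v₀t + ½at² (with unit conversion) = 18000.0 mm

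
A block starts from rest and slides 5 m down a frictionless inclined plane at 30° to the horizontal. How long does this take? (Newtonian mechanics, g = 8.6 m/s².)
a = g sin(θ) = 8.6 × sin(30°) = 4.3 m/s²
t = √(2d/a) = √(2 × 5 / 4.3) = 1.52 s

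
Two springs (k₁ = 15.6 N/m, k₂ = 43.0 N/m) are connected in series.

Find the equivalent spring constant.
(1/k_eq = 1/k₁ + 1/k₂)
1/k_eq = 1/15.6 + 1/43.0 = 0.087358; k_eq = 11.45 N/m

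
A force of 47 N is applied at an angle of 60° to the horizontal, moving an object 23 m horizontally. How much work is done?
W = Fd cosθ = 47×23×cos(60°) = 540.5 J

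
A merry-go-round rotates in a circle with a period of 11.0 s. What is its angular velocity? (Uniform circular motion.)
ω = 2π/T = 2π/11.0 = 0.5712 rad/s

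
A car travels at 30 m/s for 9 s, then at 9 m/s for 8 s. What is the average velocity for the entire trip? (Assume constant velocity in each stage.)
d₁ = v₁t₁ = 30 × 9 = 270 m
d₂ = v₂t₂ = 9 × 8 = 72 m
d_total = 342 m, t_total = 17 s
v_avg = d_total/t_total = 342/17 = 20.12 m/s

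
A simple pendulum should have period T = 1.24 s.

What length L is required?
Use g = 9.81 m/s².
T = 2π√(L/g) → L = g(T/2π)² = 9.81×(1.24/2π)² = 0.3821 m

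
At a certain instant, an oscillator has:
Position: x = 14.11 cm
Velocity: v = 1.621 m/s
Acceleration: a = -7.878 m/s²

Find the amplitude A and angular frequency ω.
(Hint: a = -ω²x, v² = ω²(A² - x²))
a = −ω²x → ω = √(|a|/x) = √(7.878/0.1411) = 7.472 rad/s
v² = ω²(A² − x²) → A = √(x² + v²/ω²) = √(0.1411² + 1.621²/7.472²) = 0.2588 m = 25.88 cm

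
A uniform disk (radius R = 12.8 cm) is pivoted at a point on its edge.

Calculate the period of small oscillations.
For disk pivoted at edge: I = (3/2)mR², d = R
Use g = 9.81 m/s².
I/m = (3/2)R² = 0.02458 m²; d = R = 0.128 m
T = 2π√((3/2)R²/(gR)) = 2π√(3R/(2g)) = 0.879 s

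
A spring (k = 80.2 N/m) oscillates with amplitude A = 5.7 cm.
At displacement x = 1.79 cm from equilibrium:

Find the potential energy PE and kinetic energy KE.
E_total = ½kA² = ½×80.2×(0.057)² = 0.1303 J
PE = ½kx² = ½×80.2×(0.0179)² = 0.01285 J
KE = E_total − PE = 0.1174 J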